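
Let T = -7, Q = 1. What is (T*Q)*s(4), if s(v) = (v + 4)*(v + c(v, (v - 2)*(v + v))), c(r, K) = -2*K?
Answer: 1568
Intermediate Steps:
s(v) = (4 + v)*(v - 4*v*(-2 + v)) (s(v) = (v + 4)*(v - 2*(v - 2)*(v + v)) = (4 + v)*(v - 2*(-2 + v)*2*v) = (4 + v)*(v - 4*v*(-2 + v)))
(T*Q)*s(4) = (-7*1)*(4*(36 - 7*4 - 4*4²)) = -28*(36 - 28 - 4*16) = -28*(36 - 28 - 64) = -28*(-56) = -7*(-224) = 1568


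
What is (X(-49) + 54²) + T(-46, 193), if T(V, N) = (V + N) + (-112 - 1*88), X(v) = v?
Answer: 2814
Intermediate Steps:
T(V, N) = -200 + N + V (T(V, N) = (N + V) + (-112 - 88) = (N + V) - 200 = -200 + N + V)
(X(-49) + 54²) + T(-46, 193) = (-49 + 54²) + (-200 + 193 - 46) = (-49 + 2916) - 53 = 2867 - 53 = 2814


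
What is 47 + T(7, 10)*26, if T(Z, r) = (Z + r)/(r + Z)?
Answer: 73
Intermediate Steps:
T(Z, r) = 1 (T(Z, r) = (Z + r)/(Z + r) = 1)
47 + T(7, 10)*26 = 47 + 1*26 = 47 + 26 = 73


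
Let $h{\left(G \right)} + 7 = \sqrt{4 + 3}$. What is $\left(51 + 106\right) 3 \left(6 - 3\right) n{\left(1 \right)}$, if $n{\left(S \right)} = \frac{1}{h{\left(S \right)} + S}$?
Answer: $- \frac{8478}{29} - \frac{1413 \sqrt{7}}{29} \approx -421.26$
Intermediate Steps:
$h{\left(G \right)} = -7 + \sqrt{7}$ ($h{\left(G \right)} = -7 + \sqrt{4 + 3} = -7 + \sqrt{7}$)
$n{\left(S \right)} = \frac{1}{-7 + S + \sqrt{7}}$ ($n{\left(S \right)} = \frac{1}{\left(-7 + \sqrt{7}\right) + S} = \frac{1}{-7 + S + \sqrt{7}}$)
$\left(51 + 106\right) 3 \left(6 - 3\right) n{\left(1 \right)} = \left(51 + 106\right) \frac{3 \left(6 - 3\right)}{-7 + 1 + \sqrt{7}} = 157 \frac{3 \cdot 3}{-6 + \sqrt{7}} = 157 \frac{9}{-6 + \sqrt{7}} = \frac{1413}{-6 + \sqrt{7}}$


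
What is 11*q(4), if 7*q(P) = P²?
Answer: 176/7 ≈ 25.143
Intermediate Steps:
q(P) = P²/7
11*q(4) = 11*((⅐)*4²) = 11*((⅐)*16) = 11*(16/7) = 176/7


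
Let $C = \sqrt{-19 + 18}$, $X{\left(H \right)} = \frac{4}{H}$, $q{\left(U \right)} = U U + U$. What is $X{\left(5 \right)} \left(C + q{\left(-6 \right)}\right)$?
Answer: $24 + \frac{4 i}{5} \approx 24.0 + 0.8 i$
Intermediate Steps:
$q{\left(U \right)} = U + U^{2}$ ($q{\left(U \right)} = U^{2} + U = U + U^{2}$)
$C = i$ ($C = \sqrt{-1} = i \approx 1.0 i$)
$X{\left(5 \right)} \left(C + q{\left(-6 \right)}\right) = \frac{4}{5} \left(i - 6 \left(1 - 6\right)\right) = 4 \cdot \frac{1}{5} \left(i - -30\right) = \frac{4 \left(i + 30\right)}{5} = \frac{4 \left(30 + i\right)}{5} = 24 + \frac{4 i}{5}$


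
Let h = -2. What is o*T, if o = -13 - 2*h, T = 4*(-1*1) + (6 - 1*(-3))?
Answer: -45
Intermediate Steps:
T = 5 (T = 4*(-1) + (6 + 3) = -4 + 9 = 5)
o = -9 (o = -13 - 2*(-2) = -13 + 4 = -9)
o*T = -9*5 = -45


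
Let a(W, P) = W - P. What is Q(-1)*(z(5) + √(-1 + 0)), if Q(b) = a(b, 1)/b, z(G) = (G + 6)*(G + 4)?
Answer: 198 + 2*I ≈ 198.0 + 2.0*I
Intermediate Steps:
z(G) = (4 + G)*(6 + G) (z(G) = (6 + G)*(4 + G) = (4 + G)*(6 + G))
Q(b) = (-1 + b)/b (Q(b) = (b - 1*1)/b = (b - 1)/b = (-1 + b)/b)
Q(-1)*(z(5) + √(-1 + 0)) = ((-1 - 1)/(-1))*((24 + 5² + 10*5) + √(-1 + 0)) = (-1*(-2))*((24 + 25 + 50) + √(-1)) = 2*(99 + I) = 198 + 2*I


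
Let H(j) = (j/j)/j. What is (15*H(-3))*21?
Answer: -105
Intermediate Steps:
H(j) = 1/j
(15*H(-3))*21 = (15/(-3))*21 = (15*(-⅓))*21 = -5*21 = -105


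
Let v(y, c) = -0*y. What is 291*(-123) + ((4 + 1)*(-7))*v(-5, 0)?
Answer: -35793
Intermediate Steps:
v(y, c) = 0 (v(y, c) = -1*0 = 0)
291*(-123) + ((4 + 1)*(-7))*v(-5, 0) = 291*(-123) + ((4 + 1)*(-7))*0 = -35793 + (5*(-7))*0 = -35793 - 35*0 = -35793 + 0 = -35793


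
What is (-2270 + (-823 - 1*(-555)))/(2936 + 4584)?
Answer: -27/80 ≈ -0.33750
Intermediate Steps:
(-2270 + (-823 - 1*(-555)))/(2936 + 4584) = (-2270 + (-823 + 555))/7520 = (-2270 - 268)*(1/7520) = -2538*1/7520 = -27/80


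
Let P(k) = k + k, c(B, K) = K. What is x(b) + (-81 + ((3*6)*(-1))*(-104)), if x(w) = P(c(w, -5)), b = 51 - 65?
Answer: 1781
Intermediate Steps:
b = -14
P(k) = 2*k
x(w) = -10 (x(w) = 2*(-5) = -10)
x(b) + (-81 + ((3*6)*(-1))*(-104)) = -10 + (-81 + ((3*6)*(-1))*(-104)) = -10 + (-81 + (18*(-1))*(-104)) = -10 + (-81 - 18*(-104)) = -10 + (-81 + 1872) = -10 + 1791 = 1781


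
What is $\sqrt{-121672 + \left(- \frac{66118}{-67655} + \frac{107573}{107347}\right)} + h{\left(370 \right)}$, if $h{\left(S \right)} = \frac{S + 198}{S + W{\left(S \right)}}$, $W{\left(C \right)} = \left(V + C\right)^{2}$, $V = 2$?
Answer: $\frac{284}{69377} + \frac{3 i \sqrt{713051163049621309672535}}{7262561285} \approx 0.0040936 + 348.81 i$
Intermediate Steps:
$W{\left(C \right)} = \left(2 + C\right)^{2}$
$h{\left(S \right)} = \frac{198 + S}{S + \left(2 + S\right)^{2}}$ ($h{\left(S \right)} = \frac{S + 198}{S + \left(2 + S\right)^{2}} = \frac{198 + S}{S + \left(2 + S\right)^{2}}$)
$\sqrt{-121672 + \left(- \frac{66118}{-67655} + \frac{107573}{107347}\right)} + h{\left(370 \right)} = \sqrt{-121672 + \left(- \frac{66118}{-67655} + \frac{107573}{107347}\right)} + \frac{198 + 370}{370 + \left(2 + 370\right)^{2}} = \sqrt{-121672 + \left(\left(-66118\right) \left(- \frac{1}{67655}\right) + 107573 \cdot \frac{1}{107347}\right)} + \frac{1}{370 + 372^{2}} \cdot 568 = \sqrt{-121672 + \left(\frac{66118}{67655} + \frac{107573}{107347}\right)} + \frac{1}{370 + 138384} \cdot 568 = \sqrt{-121672 + \frac{14375420261}{7262561285}} + \frac{1}{138754} \cdot 568 = \sqrt{- \frac{883635981248259}{7262561285}} + \frac{1}{138754} \cdot 568 = \frac{3 i \sqrt{713051163049621309672535}}{7262561285} + \frac{284}{69377} = \frac{284}{69377} + \frac{3 i \sqrt{713051163049621309672535}}{7262561285}$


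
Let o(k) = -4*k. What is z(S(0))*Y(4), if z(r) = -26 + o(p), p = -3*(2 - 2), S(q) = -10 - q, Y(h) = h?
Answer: -104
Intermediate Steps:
p = 0 (p = -3*0 = 0)
z(r) = -26 (z(r) = -26 - 4*0 = -26 + 0 = -26)
z(S(0))*Y(4) = -26*4 = -104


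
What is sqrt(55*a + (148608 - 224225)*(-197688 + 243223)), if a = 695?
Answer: I*sqrt(3443181870) ≈ 58679.0*I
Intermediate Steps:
sqrt(55*a + (148608 - 224225)*(-197688 + 243223)) = sqrt(55*695 + (148608 - 224225)*(-197688 + 243223)) = sqrt(38225 - 75617*45535) = sqrt(38225 - 3443220095) = sqrt(-3443181870) = I*sqrt(3443181870)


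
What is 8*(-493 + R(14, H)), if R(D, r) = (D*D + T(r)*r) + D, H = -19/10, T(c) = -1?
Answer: -11244/5 ≈ -2248.8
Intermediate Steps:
H = -19/10 (H = -19*⅒ = -19/10 ≈ -1.9000)
R(D, r) = D + D² - r (R(D, r) = (D*D - r) + D = (D² - r) + D = D + D² - r)
8*(-493 + R(14, H)) = 8*(-493 + (14 + 14² - 1*(-19/10))) = 8*(-493 + (14 + 196 + 19/10)) = 8*(-493 + 2119/10) = 8*(-2811/10) = -11244/5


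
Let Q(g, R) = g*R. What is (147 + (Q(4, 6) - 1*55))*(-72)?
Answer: -8352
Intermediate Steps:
Q(g, R) = R*g
(147 + (Q(4, 6) - 1*55))*(-72) = (147 + (6*4 - 1*55))*(-72) = (147 + (24 - 55))*(-72) = (147 - 31)*(-72) = 116*(-72) = -8352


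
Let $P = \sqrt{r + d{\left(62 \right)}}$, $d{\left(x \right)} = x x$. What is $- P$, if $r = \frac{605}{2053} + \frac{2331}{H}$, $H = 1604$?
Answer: $- \frac{\sqrt{10425753452698023}}{1646506} \approx -62.014$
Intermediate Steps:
$r = \frac{5755963}{3293012}$ ($r = \frac{605}{2053} + \frac{2331}{1604} = \frac{5755963}{3293012} \approx 1.7479$)
$d{\left(x \right)} = x^{2}$
$P = \frac{\sqrt{10425753452698023}}{1646506}$ ($P = \sqrt{\frac{5755963}{3293012} + 62^{2}} = \sqrt{\frac{5755963}{3293012} + 3844} = \sqrt{\frac{12664094091}{3293012}} = \frac{\sqrt{10425753452698023}}{1646506} \approx 62.014$)
$- P = - \frac{\sqrt{10425753452698023}}{1646506}$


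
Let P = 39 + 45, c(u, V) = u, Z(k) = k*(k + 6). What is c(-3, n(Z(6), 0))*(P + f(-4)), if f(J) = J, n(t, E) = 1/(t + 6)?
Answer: -240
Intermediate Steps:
Z(k) = k*(6 + k)
n(t, E) = 1/(6 + t)
P = 84
c(-3, n(Z(6), 0))*(P + f(-4)) = -3*(84 - 4) = -3*80 = -240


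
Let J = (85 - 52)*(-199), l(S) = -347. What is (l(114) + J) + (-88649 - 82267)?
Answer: -177830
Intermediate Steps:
J = -6567 (J = 33*(-199) = -6567)
(l(114) + J) + (-88649 - 82267) = (-347 - 6567) + (-88649 - 82267) = -6914 - 170916 = -177830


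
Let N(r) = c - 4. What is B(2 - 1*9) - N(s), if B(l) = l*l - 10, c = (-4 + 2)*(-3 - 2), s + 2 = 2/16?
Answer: 33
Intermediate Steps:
s = -15/8 (s = -2 + 2/16 = -2 + 2*(1/16) = -2 + ⅛ = -15/8 ≈ -1.8750)
c = 10 (c = -2*(-5) = 10)
B(l) = -10 + l² (B(l) = l² - 10 = -10 + l²)
N(r) = 6 (N(r) = 10 - 4 = 6)
B(2 - 1*9) - N(s) = (-10 + (2 - 1*9)²) - 1*6 = (-10 + (2 - 9)²) - 6 = (-10 + (-7)²) - 6 = (-10 + 49) - 6 = 39 - 6 = 33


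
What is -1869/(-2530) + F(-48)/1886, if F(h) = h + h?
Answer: 71349/103730 ≈ 0.68783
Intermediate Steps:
F(h) = 2*h
-1869/(-2530) + F(-48)/1886 = -1869/(-2530) + (2*(-48))/1886 = -1869*(-1/2530) - 96*1/1886 = 1869/2530 - 48/943 = 71349/103730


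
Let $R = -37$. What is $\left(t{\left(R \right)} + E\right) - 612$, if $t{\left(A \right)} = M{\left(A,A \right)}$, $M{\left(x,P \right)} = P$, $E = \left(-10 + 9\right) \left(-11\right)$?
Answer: $-638$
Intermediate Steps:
$E = 11$ ($E = \left(-1\right) \left(-11\right) = 11$)
$t{\left(A \right)} = A$
$\left(t{\left(R \right)} + E\right) - 612 = \left(-37 + 11\right) - 612 = -26 - 612 = -638$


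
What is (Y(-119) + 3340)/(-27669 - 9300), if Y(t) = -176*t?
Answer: -24284/36969 ≈ -0.65687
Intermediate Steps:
(Y(-119) + 3340)/(-27669 - 9300) = (-176*(-119) + 3340)/(-27669 - 9300) = (20944 + 3340)/(-36969) = 24284*(-1/36969) = -24284/36969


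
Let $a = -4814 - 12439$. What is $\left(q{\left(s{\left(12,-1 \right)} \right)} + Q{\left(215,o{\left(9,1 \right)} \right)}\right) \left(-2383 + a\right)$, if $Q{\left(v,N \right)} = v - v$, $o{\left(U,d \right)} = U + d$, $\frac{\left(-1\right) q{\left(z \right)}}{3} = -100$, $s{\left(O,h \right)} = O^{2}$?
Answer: $-5890800$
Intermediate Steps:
$q{\left(z \right)} = 300$ ($q{\left(z \right)} = \left(-3\right) \left(-100\right) = 300$)
$Q{\left(v,N \right)} = 0$
$a = -17253$ ($a = -4814 - 12439 = -17253$)
$\left(q{\left(s{\left(12,-1 \right)} \right)} + Q{\left(215,o{\left(9,1 \right)} \right)}\right) \left(-2383 + a\right) = \left(300 + 0\right) \left(-2383 - 17253\right) = 300 \left(-19636\right) = -5890800$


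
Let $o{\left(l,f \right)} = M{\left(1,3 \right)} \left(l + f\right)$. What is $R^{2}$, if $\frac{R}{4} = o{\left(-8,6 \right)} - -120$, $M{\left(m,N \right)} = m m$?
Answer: $222784$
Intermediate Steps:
$M{\left(m,N \right)} = m^{2}$
$o{\left(l,f \right)} = f + l$ ($o{\left(l,f \right)} = 1^{2} \left(l + f\right) = 1 \left(f + l\right) = f + l$)
$R = 472$ ($R = 4 \left(\left(6 - 8\right) - -120\right) = 4 \left(-2 + 120\right) = 4 \cdot 118 = 472$)
$R^{2} = 472^{2} = 222784$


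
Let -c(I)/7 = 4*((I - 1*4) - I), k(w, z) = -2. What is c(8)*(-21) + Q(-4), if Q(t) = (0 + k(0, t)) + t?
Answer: -2358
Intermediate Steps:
Q(t) = -2 + t (Q(t) = (0 - 2) + t = -2 + t)
c(I) = 112 (c(I) = -28*((I - 1*4) - I) = -28*((I - 4) - I) = -28*((-4 + I) - I) = -28*(-4) = -7*(-16) = 112)
c(8)*(-21) + Q(-4) = 112*(-21) + (-2 - 4) = -2352 - 6 = -2358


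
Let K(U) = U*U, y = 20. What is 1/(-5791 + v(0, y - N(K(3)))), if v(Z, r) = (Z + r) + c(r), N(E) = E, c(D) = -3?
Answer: -1/5783 ≈ -0.00017292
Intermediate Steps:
K(U) = U²
v(Z, r) = -3 + Z + r (v(Z, r) = (Z + r) - 3 = -3 + Z + r)
1/(-5791 + v(0, y - N(K(3)))) = 1/(-5791 + (-3 + 0 + (20 - 1*3²))) = 1/(-5791 + (-3 + 0 + (20 - 1*9))) = 1/(-5791 + (-3 + 0 + (20 - 9))) = 1/(-5791 + (-3 + 0 + 11)) = 1/(-5791 + 8) = 1/(-5783) = -1/5783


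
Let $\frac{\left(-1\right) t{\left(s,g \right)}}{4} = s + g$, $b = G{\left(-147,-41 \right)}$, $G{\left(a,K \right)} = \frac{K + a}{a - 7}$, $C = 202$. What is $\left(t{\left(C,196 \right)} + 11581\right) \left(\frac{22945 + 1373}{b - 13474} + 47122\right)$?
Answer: $\frac{244144539276589}{518702} \approx 4.7068 \cdot 10^{8}$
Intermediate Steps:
$G{\left(a,K \right)} = \frac{K + a}{-7 + a}$
$b = \frac{94}{77}$ ($b = \frac{-41 - 147}{-7 - 147} = \frac{1}{-154} \left(-188\right) = \left(- \frac{1}{154}\right) \left(-188\right) = \frac{94}{77} \approx 1.2208$)
$t{\left(s,g \right)} = - 4 g - 4 s$ ($t{\left(s,g \right)} = - 4 \left(s + g\right) = - 4 \left(g + s\right) = - 4 g - 4 s$)
$\left(t{\left(C,196 \right)} + 11581\right) \left(\frac{22945 + 1373}{b - 13474} + 47122\right) = \left(\left(\left(-4\right) 196 - 808\right) + 11581\right) \left(\frac{22945 + 1373}{\frac{94}{77} - 13474} + 47122\right) = \left(\left(-784 - 808\right) + 11581\right) \left(\frac{24318}{- \frac{1037404}{77}} + 47122\right) = \left(-1592 + 11581\right) \left(24318 \left(- \frac{77}{1037404}\right) + 47122\right) = 9989 \left(- \frac{936243}{518702} + 47122\right) = 9989 \cdot \frac{24441339401}{518702} = \frac{244144539276589}{518702}$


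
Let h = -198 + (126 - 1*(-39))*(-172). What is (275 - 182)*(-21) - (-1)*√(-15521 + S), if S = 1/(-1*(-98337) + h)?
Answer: -1953 + I*√8392235873938/23253 ≈ -1953.0 + 124.58*I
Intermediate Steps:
h = -28578 (h = -198 + (126 + 39)*(-172) = -198 + 165*(-172) = -198 - 28380 = -28578)
S = 1/69759 (S = 1/(-1*(-98337) - 28578) = 1/(98337 - 28578) = 1/69759 ≈ 1.4335e-5)
(275 - 182)*(-21) - (-1)*√(-15521 + S) = (275 - 182)*(-21) - (-1)*√(-15521 + 1/69759) = 93*(-21) - (-1)*√(-1082729438/69759) = -1953 - (-1)*I*√8392235873938/23253 = -1953 + I*√8392235873938/23253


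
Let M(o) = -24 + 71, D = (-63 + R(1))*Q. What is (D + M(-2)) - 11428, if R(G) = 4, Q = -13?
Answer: -10614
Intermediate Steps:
D = 767 (D = (-63 + 4)*(-13) = -59*(-13) = 767)
M(o) = 47
(D + M(-2)) - 11428 = (767 + 47) - 11428 = 814 - 11428 = -10614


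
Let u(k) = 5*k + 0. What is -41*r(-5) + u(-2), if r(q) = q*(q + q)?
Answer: -2060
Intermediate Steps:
u(k) = 5*k
r(q) = 2*q² (r(q) = q*(2*q) = 2*q²)
-41*r(-5) + u(-2) = -82*(-5)² + 5*(-2) = -82*25 - 10 = -41*50 - 10 = -2050 - 10 = -2060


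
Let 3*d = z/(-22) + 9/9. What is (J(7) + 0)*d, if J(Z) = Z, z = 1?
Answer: 49/22 ≈ 2.2273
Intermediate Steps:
d = 7/22 (d = (1/(-22) + 9/9)/3 = (1*(-1/22) + 9*(⅑))/3 = (-1/22 + 1)/3 = (⅓)*(21/22) = 7/22 ≈ 0.31818)
(J(7) + 0)*d = (7 + 0)*(7/22) = 7*(7/22) = 49/22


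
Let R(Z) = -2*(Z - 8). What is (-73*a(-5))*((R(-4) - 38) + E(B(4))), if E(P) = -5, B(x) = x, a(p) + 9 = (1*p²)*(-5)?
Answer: -185858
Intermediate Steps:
a(p) = -9 - 5*p² (a(p) = -9 + (1*p²)*(-5) = -9 + p²*(-5) = -9 - 5*p²)
R(Z) = 16 - 2*Z (R(Z) = -2*(-8 + Z) = 16 - 2*Z)
(-73*a(-5))*((R(-4) - 38) + E(B(4))) = (-73*(-9 - 5*(-5)²))*(((16 - 2*(-4)) - 38) - 5) = (-73*(-9 - 5*25))*(((16 + 8) - 38) - 5) = (-73*(-9 - 125))*((24 - 38) - 5) = (-73*(-134))*(-14 - 5) = 9782*(-19) = -185858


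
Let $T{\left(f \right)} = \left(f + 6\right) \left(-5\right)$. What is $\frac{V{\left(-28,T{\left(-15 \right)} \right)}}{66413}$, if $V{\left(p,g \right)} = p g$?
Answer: $- \frac{1260}{66413} \approx -0.018972$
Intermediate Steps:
$T{\left(f \right)} = -30 - 5 f$ ($T{\left(f \right)} = \left(6 + f\right) \left(-5\right) = -30 - 5 f$)
$V{\left(p,g \right)} = g p$
$\frac{V{\left(-28,T{\left(-15 \right)} \right)}}{66413} = \frac{\left(-30 - -75\right) \left(-28\right)}{66413} = \left(-30 + 75\right) \left(-28\right) \frac{1}{66413} = 45 \left(-28\right) \frac{1}{66413} = \left(-1260\right) \frac{1}{66413} = - \frac{1260}{66413}$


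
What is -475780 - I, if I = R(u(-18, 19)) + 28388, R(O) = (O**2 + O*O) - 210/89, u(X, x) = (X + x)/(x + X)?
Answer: -44870920/89 ≈ -5.0417e+5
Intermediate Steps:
u(X, x) = 1 (u(X, x) = (X + x)/(X + x) = 1)
R(O) = -210/89 + 2*O**2 (R(O) = (O**2 + O**2) - 210*1/89 = 2*O**2 - 210/89 = -210/89 + 2*O**2)
I = 2526500/89 (I = (-210/89 + 2*1**2) + 28388 = (-210/89 + 2*1) + 28388 = (-210/89 + 2) + 28388 = -32/89 + 28388 = 2526500/89 ≈ 28388.)
-475780 - I = -475780 - 1*2526500/89 = -475780 - 2526500/89 = -44870920/89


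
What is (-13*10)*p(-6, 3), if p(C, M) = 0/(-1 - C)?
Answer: 0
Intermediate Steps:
p(C, M) = 0
(-13*10)*p(-6, 3) = -13*10*0 = -130*0 = 0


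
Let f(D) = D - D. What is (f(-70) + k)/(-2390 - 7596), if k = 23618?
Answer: -11809/4993 ≈ -2.3651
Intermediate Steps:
f(D) = 0
(f(-70) + k)/(-2390 - 7596) = (0 + 23618)/(-2390 - 7596) = 23618/(-9986) = 23618*(-1/9986) = -11809/4993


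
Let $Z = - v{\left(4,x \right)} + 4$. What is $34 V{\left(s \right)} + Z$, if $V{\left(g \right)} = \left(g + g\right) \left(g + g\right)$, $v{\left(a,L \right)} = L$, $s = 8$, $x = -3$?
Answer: $8711$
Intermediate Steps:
$Z = 7$ ($Z = \left(-1\right) \left(-3\right) + 4 = 3 + 4 = 7$)
$V{\left(g \right)} = 4 g^{2}$ ($V{\left(g \right)} = 2 g 2 g = 4 g^{2}$)
$34 V{\left(s \right)} + Z = 34 \cdot 4 \cdot 8^{2} + 7 = 34 \cdot 4 \cdot 64 + 7 = 34 \cdot 256 + 7 = 8704 + 7 = 8711$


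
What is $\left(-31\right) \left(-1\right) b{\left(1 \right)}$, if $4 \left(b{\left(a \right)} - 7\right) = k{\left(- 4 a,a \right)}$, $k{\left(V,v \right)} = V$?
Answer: $186$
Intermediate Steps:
$b{\left(a \right)} = 7 - a$ ($b{\left(a \right)} = 7 + \frac{\left(-4\right) a}{4} = 7 - a$)
$\left(-31\right) \left(-1\right) b{\left(1 \right)} = \left(-31\right) \left(-1\right) \left(7 - 1\right) = 31 \left(7 - 1\right) = 31 \cdot 6 = 186$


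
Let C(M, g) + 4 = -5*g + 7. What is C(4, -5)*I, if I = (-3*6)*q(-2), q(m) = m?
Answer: 1008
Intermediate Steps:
C(M, g) = 3 - 5*g (C(M, g) = -4 + (-5*g + 7) = -4 + (7 - 5*g) = 3 - 5*g)
I = 36 (I = -3*6*(-2) = -18*(-2) = 36)
C(4, -5)*I = (3 - 5*(-5))*36 = (3 + 25)*36 = 28*36 = 1008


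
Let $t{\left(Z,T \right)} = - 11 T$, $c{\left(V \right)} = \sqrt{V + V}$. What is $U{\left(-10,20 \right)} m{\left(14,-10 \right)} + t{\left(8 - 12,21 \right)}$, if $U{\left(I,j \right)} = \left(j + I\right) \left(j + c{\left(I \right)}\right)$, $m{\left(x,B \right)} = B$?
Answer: $-2231 - 200 i \sqrt{5} \approx -2231.0 - 447.21 i$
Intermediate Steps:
$c{\left(V \right)} = \sqrt{2} \sqrt{V}$ ($c{\left(V \right)} = \sqrt{2 V} = \sqrt{2} \sqrt{V}$)
$U{\left(I,j \right)} = \left(I + j\right) \left(j + \sqrt{2} \sqrt{I}\right)$ ($U{\left(I,j \right)} = \left(j + I\right) \left(j + \sqrt{2} \sqrt{I}\right) = \left(I + j\right) \left(j + \sqrt{2} \sqrt{I}\right)$)
$U{\left(-10,20 \right)} m{\left(14,-10 \right)} + t{\left(8 - 12,21 \right)} = \left(20^{2} - 200 + \sqrt{2} \left(-10\right)^{\frac{3}{2}} + 20 \sqrt{2} \sqrt{-10}\right) \left(-10\right) - 231 = \left(400 - 200 + \sqrt{2} \left(- 10 i \sqrt{10}\right) + 20 \sqrt{2} i \sqrt{10}\right) \left(-10\right) - 231 = \left(400 - 200 - 20 i \sqrt{5} + 40 i \sqrt{5}\right) \left(-10\right) - 231 = \left(200 + 20 i \sqrt{5}\right) \left(-10\right) - 231 = \left(-2000 - 200 i \sqrt{5}\right) - 231 = -2231 - 200 i \sqrt{5}$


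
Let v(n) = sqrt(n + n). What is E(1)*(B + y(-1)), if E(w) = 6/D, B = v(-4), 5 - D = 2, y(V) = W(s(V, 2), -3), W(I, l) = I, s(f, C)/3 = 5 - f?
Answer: 36 + 4*I*sqrt(2) ≈ 36.0 + 5.6569*I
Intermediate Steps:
s(f, C) = 15 - 3*f (s(f, C) = 3*(5 - f) = 15 - 3*f)
y(V) = 15 - 3*V
D = 3 (D = 5 - 1*2 = 5 - 2 = 3)
v(n) = sqrt(2)*sqrt(n) (v(n) = sqrt(2*n) = sqrt(2)*sqrt(n))
B = 2*I*sqrt(2) (B = sqrt(2)*sqrt(-4) = sqrt(2)*(2*I) = 2*I*sqrt(2) ≈ 2.8284*I)
E(w) = 2 (E(w) = 6/3 = 6*(1/3) = 2)
E(1)*(B + y(-1)) = 2*(2*I*sqrt(2) + (15 - 3*(-1))) = 2*(2*I*sqrt(2) + (15 + 3)) = 2*(2*I*sqrt(2) + 18) = 2*(18 + 2*I*sqrt(2)) = 36 + 4*I*sqrt(2)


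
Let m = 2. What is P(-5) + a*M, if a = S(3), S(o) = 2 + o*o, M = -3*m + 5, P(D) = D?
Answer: -16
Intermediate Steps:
M = -1 (M = -3*2 + 5 = -6 + 5 = -1)
S(o) = 2 + o²
a = 11 (a = 2 + 3² = 2 + 9 = 11)
P(-5) + a*M = -5 + 11*(-1) = -5 - 11 = -16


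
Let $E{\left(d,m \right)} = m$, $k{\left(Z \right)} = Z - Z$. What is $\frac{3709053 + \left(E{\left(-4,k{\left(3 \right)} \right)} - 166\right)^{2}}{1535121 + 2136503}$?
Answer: $\frac{3736609}{3671624} \approx 1.0177$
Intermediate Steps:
$k{\left(Z \right)} = 0$
$\frac{3709053 + \left(E{\left(-4,k{\left(3 \right)} \right)} - 166\right)^{2}}{1535121 + 2136503} = \frac{3709053 + \left(0 - 166\right)^{2}}{1535121 + 2136503} = \frac{3709053 + \left(-166\right)^{2}}{3671624} = \left(3709053 + 27556\right) \frac{1}{3671624} = 3736609 \cdot \frac{1}{3671624} = \frac{3736609}{3671624}$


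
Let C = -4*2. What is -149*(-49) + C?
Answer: 7293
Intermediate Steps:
C = -8
-149*(-49) + C = -149*(-49) - 8 = 7301 - 8 = 7293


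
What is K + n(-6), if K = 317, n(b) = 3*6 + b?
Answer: 329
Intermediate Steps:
n(b) = 18 + b
K + n(-6) = 317 + (18 - 6) = 317 + 12 = 329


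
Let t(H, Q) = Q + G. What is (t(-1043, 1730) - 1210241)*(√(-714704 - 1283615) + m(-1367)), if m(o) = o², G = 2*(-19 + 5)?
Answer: -2258383535371 - 1208539*I*√1998319 ≈ -2.2584e+12 - 1.7084e+9*I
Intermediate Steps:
G = -28 (G = 2*(-14) = -28)
t(H, Q) = -28 + Q (t(H, Q) = Q - 28 = -28 + Q)
(t(-1043, 1730) - 1210241)*(√(-714704 - 1283615) + m(-1367)) = ((-28 + 1730) - 1210241)*(√(-714704 - 1283615) + (-1367)²) = (1702 - 1210241)*(√(-1998319) + 1868689) = -1208539*(I*√1998319 + 1868689) = -1208539*(1868689 + I*√1998319) = -2258383535371 - 1208539*I*√1998319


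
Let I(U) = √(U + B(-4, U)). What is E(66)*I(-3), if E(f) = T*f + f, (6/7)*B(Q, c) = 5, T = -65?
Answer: -704*√102 ≈ -7110.1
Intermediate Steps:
B(Q, c) = 35/6 (B(Q, c) = (7/6)*5 = 35/6)
I(U) = √(35/6 + U) (I(U) = √(U + 35/6) = √(35/6 + U))
E(f) = -64*f (E(f) = -65*f + f = -64*f)
E(66)*I(-3) = (-64*66)*(√(210 + 36*(-3))/6) = -704*√(210 - 108) = -704*√102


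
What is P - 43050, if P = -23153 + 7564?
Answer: -58639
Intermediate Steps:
P = -15589
P - 43050 = -15589 - 43050 = -58639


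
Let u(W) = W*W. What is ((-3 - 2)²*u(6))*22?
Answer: 19800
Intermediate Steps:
u(W) = W²
((-3 - 2)²*u(6))*22 = ((-3 - 2)²*6²)*22 = ((-5)²*36)*22 = (25*36)*22 = 900*22 = 19800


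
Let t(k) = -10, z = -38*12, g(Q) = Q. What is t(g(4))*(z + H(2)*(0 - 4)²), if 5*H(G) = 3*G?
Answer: 4368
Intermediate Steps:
H(G) = 3*G/5 (H(G) = (3*G)/5 = 3*G/5)
z = -456
t(g(4))*(z + H(2)*(0 - 4)²) = -10*(-456 + ((⅗)*2)*(0 - 4)²) = -10*(-456 + (6/5)*(-4)²) = -10*(-456 + (6/5)*16) = -10*(-456 + 96/5) = -10*(-2184/5) = 4368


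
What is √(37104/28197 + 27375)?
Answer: √2418456624207/9399 ≈ 165.46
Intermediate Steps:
√(37104/28197 + 27375) = √(37104*(1/28197) + 27375) = √(12368/9399 + 27375) = √(257309993/9399) = √2418456624207/9399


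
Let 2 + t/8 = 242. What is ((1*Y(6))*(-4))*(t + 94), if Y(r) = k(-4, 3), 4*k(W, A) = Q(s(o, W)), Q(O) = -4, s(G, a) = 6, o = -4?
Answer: 8056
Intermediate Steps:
t = 1920 (t = -16 + 8*242 = -16 + 1936 = 1920)
k(W, A) = -1 (k(W, A) = (¼)*(-4) = -1)
Y(r) = -1
((1*Y(6))*(-4))*(t + 94) = ((1*(-1))*(-4))*(1920 + 94) = -1*(-4)*2014 = 4*2014 = 8056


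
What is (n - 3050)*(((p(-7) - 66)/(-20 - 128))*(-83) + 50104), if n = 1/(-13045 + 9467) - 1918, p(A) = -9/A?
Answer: -922018021798225/3706808 ≈ -2.4874e+8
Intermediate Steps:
n = -6862605/3578 (n = 1/(-3578) - 1918 = -1/3578 - 1918 = -6862605/3578 ≈ -1918.0)
(n - 3050)*(((p(-7) - 66)/(-20 - 128))*(-83) + 50104) = (-6862605/3578 - 3050)*(((-9/(-7) - 66)/(-20 - 128))*(-83) + 50104) = -17775505*(((-9*(-1/7) - 66)/(-148))*(-83) + 50104)/3578 = -17775505*(((9/7 - 66)*(-1/148))*(-83) + 50104)/3578 = -17775505*(-453/7*(-1/148)*(-83) + 50104)/3578 = -17775505*((453/1036)*(-83) + 50104)/3578 = -17775505*(-37599/1036 + 50104)/3578 = -17775505/3578*51870145/1036 = -922018021798225/3706808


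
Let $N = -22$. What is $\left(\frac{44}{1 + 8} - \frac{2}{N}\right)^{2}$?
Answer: $\frac{243049}{9801} \approx 24.798$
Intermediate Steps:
$\left(\frac{44}{1 + 8} - \frac{2}{N}\right)^{2} = \left(\frac{44}{1 + 8} - \frac{2}{-22}\right)^{2} = \left(\frac{44}{9} - - \frac{1}{11}\right)^{2} = \left(44 \cdot \frac{1}{9} + \frac{1}{11}\right)^{2} = \left(\frac{44}{9} + \frac{1}{11}\right)^{2} = \left(\frac{493}{99}\right)^{2} = \frac{243049}{9801}$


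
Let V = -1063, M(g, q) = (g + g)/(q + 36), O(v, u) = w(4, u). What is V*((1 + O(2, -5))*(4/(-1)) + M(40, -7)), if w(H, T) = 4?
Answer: 531500/29 ≈ 18328.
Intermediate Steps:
O(v, u) = 4
M(g, q) = 2*g/(36 + q) (M(g, q) = (2*g)/(36 + q) = 2*g/(36 + q))
V*((1 + O(2, -5))*(4/(-1)) + M(40, -7)) = -1063*((1 + 4)*(4/(-1)) + 2*40/(36 - 7)) = -1063*(5*(4*(-1)) + 2*40/29) = -1063*(5*(-4) + 2*40*(1/29)) = -1063*(-20 + 80/29) = -1063*(-500/29) = 531500/29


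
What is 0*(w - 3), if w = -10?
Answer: 0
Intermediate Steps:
0*(w - 3) = 0*(-10 - 3) = 0*(-13) = 0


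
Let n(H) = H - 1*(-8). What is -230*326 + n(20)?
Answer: -74952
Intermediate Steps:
n(H) = 8 + H (n(H) = H + 8 = 8 + H)
-230*326 + n(20) = -230*326 + (8 + 20) = -74980 + 28 = -74952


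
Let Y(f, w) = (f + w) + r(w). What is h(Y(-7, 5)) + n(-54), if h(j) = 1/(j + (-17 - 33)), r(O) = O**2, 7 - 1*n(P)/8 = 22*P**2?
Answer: -13855321/27 ≈ -5.1316e+5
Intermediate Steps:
n(P) = 56 - 176*P**2
Y(f, w) = f + w + w**2 (Y(f, w) = (f + w) + w**2 = f + w + w**2)
h(j) = 1/(-50 + j) (h(j) = 1/(j - 50) = 1/(-50 + j))
h(Y(-7, 5)) + n(-54) = 1/(-50 + (-7 + 5 + 5**2)) + (56 - 176*(-54)**2) = 1/(-50 + (-7 + 5 + 25)) + (56 - 176*2916) = 1/(-50 + 23) + (56 - 513216) = 1/(-27) - 513160 = -1/27 - 513160 = -13855321/27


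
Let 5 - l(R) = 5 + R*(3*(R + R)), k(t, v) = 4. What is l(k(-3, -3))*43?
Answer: -4128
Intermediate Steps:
l(R) = -6*R² (l(R) = 5 - (5 + R*(3*(R + R))) = 5 - (5 + R*(3*(2*R))) = 5 - (5 + R*(6*R)) = 5 - (5 + 6*R²) = 5 + (-5 - 6*R²) = -6*R²)
l(k(-3, -3))*43 = -6*4²*43 = -6*16*43 = -96*43 = -4128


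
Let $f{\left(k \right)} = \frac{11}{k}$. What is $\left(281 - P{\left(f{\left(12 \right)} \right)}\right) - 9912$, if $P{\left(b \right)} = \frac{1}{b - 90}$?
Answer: $- \frac{10295527}{1069} \approx -9631.0$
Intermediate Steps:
$P{\left(b \right)} = \frac{1}{-90 + b}$
$\left(281 - P{\left(f{\left(12 \right)} \right)}\right) - 9912 = \left(281 - \frac{1}{-90 + \frac{11}{12}}\right) - 9912 = \left(281 - \frac{1}{- \frac{1069}{12}}\right) - 9912 = \left(281 - - \frac{12}{1069}\right) - 9912 = \left(281 + \frac{12}{1069}\right) - 9912 = \frac{300401}{1069} - 9912 = - \frac{10295527}{1069}$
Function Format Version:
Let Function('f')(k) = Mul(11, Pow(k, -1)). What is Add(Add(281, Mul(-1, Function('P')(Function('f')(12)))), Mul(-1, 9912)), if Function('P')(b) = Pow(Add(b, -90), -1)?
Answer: Rational(-10295527, 1069) ≈ -9631.0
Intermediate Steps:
Function('P')(b) = Pow(Add(-90, b), -1)
Add(Add(281, Mul(-1, Function('P')(Function('f')(12)))), Mul(-1, 9912)) = Add(Add(281, Mul(-1, Pow(Add(-90, Mul(11, Pow(12, -1))), -1))), Mul(-1, 9912)) = Add(Add(281, Mul(-1, Pow(Add(-90, Mul(11, Rational(1, 12))), -1))), -9912) = Add(Add(281, Mul(-1, Pow(Add(-90, Rational(11, 12)), -1))), -9912) = Add(Add(281, Mul(-1, Pow(Rational(-1069, 12), -1))), -9912) = Add(Add(281, Mul(-1, Rational(-12, 1069))), -9912) = Add(Add(281, Rational(12, 1069)), -9912) = Add(Rational(300401, 1069), -9912) = Rational(-10295527, 1069)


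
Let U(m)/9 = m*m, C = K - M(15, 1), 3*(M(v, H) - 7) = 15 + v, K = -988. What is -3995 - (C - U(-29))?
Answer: 4579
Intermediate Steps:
M(v, H) = 12 + v/3 (M(v, H) = 7 + (15 + v)/3 = 7 + (5 + v/3) = 12 + v/3)
C = -1005 (C = -988 - (12 + (1/3)*15) = -988 - (12 + 5) = -988 - 1*17 = -988 - 17 = -1005)
U(m) = 9*m**2 (U(m) = 9*(m*m) = 9*m**2)
-3995 - (C - U(-29)) = -3995 - (-1005 - 9*(-29)**2) = -3995 - (-1005 - 9*841) = -3995 - (-1005 - 1*7569) = -3995 - (-1005 - 7569) = -3995 - 1*(-8574) = -3995 + 8574 = 4579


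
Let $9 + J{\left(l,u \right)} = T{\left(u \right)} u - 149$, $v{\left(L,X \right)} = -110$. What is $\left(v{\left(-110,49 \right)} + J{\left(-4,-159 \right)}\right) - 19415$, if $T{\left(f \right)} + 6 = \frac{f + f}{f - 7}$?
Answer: $- \frac{1579788}{83} \approx -19034.0$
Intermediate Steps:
$T{\left(f \right)} = -6 + \frac{2 f}{-7 + f}$ ($T{\left(f \right)} = -6 + \frac{f + f}{f - 7} = -6 + \frac{2 f}{-7 + f}$)
$J{\left(l,u \right)} = -158 + \frac{2 u \left(21 - 2 u\right)}{-7 + u}$ ($J{\left(l,u \right)} = -9 + \left(\frac{2 \left(21 - 2 u\right)}{-7 + u} u - 149\right) = -9 + \left(\frac{2 u \left(21 - 2 u\right)}{-7 + u} - 149\right) = -9 + \left(-149 + \frac{2 u \left(21 - 2 u\right)}{-7 + u}\right) = -158 + \frac{2 u \left(21 - 2 u\right)}{-7 + u}$)
$\left(v{\left(-110,49 \right)} + J{\left(-4,-159 \right)}\right) - 19415 = \left(-110 + \frac{2 \left(553 - -9222 - 2 \left(-159\right)^{2}\right)}{-7 - 159}\right) - 19415 = \left(-110 + \frac{2 \left(553 + 9222 - 50562\right)}{-166}\right) - 19415 = \left(-110 + 2 \left(- \frac{1}{166}\right) \left(553 + 9222 - 50562\right)\right) - 19415 = \left(-110 + 2 \left(- \frac{1}{166}\right) \left(-40787\right)\right) - 19415 = \left(-110 + \frac{40787}{83}\right) - 19415 = \frac{31657}{83} - 19415 = - \frac{1579788}{83}$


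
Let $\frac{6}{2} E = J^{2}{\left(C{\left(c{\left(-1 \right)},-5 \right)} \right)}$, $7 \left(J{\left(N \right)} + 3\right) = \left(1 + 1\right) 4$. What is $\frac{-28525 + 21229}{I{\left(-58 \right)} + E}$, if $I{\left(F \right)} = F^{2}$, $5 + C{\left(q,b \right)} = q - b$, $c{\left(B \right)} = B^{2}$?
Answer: $- \frac{1072512}{494677} \approx -2.1681$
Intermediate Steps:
$C{\left(q,b \right)} = -5 + q - b$ ($C{\left(q,b \right)} = -5 - \left(b - q\right) = -5 + q - b$)
$J{\left(N \right)} = - \frac{13}{7}$ ($J{\left(N \right)} = -3 + \frac{\left(1 + 1\right) 4}{7} = -3 + \frac{2 \cdot 4}{7} = -3 + \frac{1}{7} \cdot 8 = -3 + \frac{8}{7} = - \frac{13}{7}$)
$E = \frac{169}{147}$ ($E = \frac{\left(- \frac{13}{7}\right)^{2}}{3} = \frac{1}{3} \cdot \frac{169}{49} = \frac{169}{147} \approx 1.1497$)
$\frac{-28525 + 21229}{I{\left(-58 \right)} + E} = \frac{-28525 + 21229}{\left(-58\right)^{2} + \frac{169}{147}} = - \frac{7296}{3364 + \frac{169}{147}} = - \frac{7296}{\frac{494677}{147}} = \left(-7296\right) \frac{147}{494677} = - \frac{1072512}{494677}$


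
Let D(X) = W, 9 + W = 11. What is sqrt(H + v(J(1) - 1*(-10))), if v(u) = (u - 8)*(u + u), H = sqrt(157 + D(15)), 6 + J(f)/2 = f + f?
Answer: sqrt(-24 + sqrt(159)) ≈ 3.375*I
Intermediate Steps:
W = 2 (W = -9 + 11 = 2)
D(X) = 2
J(f) = -12 + 4*f (J(f) = -12 + 2*(f + f) = -12 + 2*(2*f) = -12 + 4*f)
H = sqrt(159) (H = sqrt(157 + 2) = sqrt(159) ≈ 12.610)
v(u) = 2*u*(-8 + u) (v(u) = (-8 + u)*(2*u) = 2*u*(-8 + u))
sqrt(H + v(J(1) - 1*(-10))) = sqrt(sqrt(159) + 2*((-12 + 4*1) - 1*(-10))*(-8 + ((-12 + 4*1) - 1*(-10)))) = sqrt(sqrt(159) + 2*((-12 + 4) + 10)*(-8 + ((-12 + 4) + 10))) = sqrt(sqrt(159) + 2*(-8 + 10)*(-8 + (-8 + 10))) = sqrt(sqrt(159) + 2*2*(-8 + 2)) = sqrt(sqrt(159) + 2*2*(-6)) = sqrt(sqrt(159) - 24) = sqrt(-24 + sqrt(159))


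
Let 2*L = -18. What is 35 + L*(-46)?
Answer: 449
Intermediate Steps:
L = -9 (L = (1/2)*(-18) = -9)
35 + L*(-46) = 35 - 9*(-46) = 35 + 414 = 449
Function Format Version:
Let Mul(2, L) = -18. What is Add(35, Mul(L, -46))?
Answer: 449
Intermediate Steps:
L = -9 (L = Mul(Rational(1, 2), -18) = -9)
Add(35, Mul(L, -46)) = Add(35, Mul(-9, -46)) = Add(35, 414) = 449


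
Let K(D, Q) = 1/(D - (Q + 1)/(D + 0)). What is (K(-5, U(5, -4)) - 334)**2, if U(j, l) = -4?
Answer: 87553449/784 ≈ 1.1168e+5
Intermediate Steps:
K(D, Q) = 1/(D - (1 + Q)/D)
(K(-5, U(5, -4)) - 334)**2 = (-5/(-1 + (-5)**2 - 1*(-4)) - 334)**2 = (-5/(-1 + 25 + 4) - 334)**2 = (-5/28 - 334)**2 = (-9357/28)**2 = 87553449/784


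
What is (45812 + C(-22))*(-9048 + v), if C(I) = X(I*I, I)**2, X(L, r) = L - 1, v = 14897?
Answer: 1632461749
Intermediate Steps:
X(L, r) = -1 + L
C(I) = (-1 + I**2)**2 (C(I) = (-1 + I*I)**2 = (-1 + I**2)**2)
(45812 + C(-22))*(-9048 + v) = (45812 + (-1 + (-22)**2)**2)*(-9048 + 14897) = (45812 + (-1 + 484)**2)*5849 = (45812 + 483**2)*5849 = (45812 + 233289)*5849 = 279101*5849 = 1632461749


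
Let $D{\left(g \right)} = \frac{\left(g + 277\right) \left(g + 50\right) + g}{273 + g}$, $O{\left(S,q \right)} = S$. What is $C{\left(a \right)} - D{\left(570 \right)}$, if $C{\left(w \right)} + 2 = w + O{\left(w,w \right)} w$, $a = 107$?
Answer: $\frac{9214312}{843} \approx 10930.0$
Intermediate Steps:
$D{\left(g \right)} = \frac{g + \left(50 + g\right) \left(277 + g\right)}{273 + g}$ ($D{\left(g \right)} = \frac{\left(277 + g\right) \left(50 + g\right) + g}{273 + g} = \frac{\left(50 + g\right) \left(277 + g\right) + g}{273 + g} = \frac{g + \left(50 + g\right) \left(277 + g\right)}{273 + g}$)
$C{\left(w \right)} = -2 + w + w^{2}$ ($C{\left(w \right)} = -2 + \left(w + w w\right) = -2 + \left(w + w^{2}\right) = -2 + w + w^{2}$)
$C{\left(a \right)} - D{\left(570 \right)} = \left(-2 + 107 + 107^{2}\right) - \frac{13850 + 570^{2} + 328 \cdot 570}{273 + 570} = \left(-2 + 107 + 11449\right) - \frac{13850 + 324900 + 186960}{843} = 11554 - \frac{1}{843} \cdot 525710 = 11554 - \frac{525710}{843} = \frac{9214312}{843}$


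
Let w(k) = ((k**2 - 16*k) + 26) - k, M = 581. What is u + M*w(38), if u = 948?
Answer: 479692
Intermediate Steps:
w(k) = 26 + k**2 - 17*k (w(k) = (26 + k**2 - 16*k) - k = 26 + k**2 - 17*k)
u + M*w(38) = 948 + 581*(26 + 38**2 - 17*38) = 948 + 581*(26 + 1444 - 646) = 948 + 581*824 = 948 + 478744 = 479692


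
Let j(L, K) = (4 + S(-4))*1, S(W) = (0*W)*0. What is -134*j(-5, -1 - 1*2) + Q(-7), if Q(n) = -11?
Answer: -547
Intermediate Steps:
S(W) = 0 (S(W) = 0*0 = 0)
j(L, K) = 4 (j(L, K) = (4 + 0)*1 = 4*1 = 4)
-134*j(-5, -1 - 1*2) + Q(-7) = -134*4 - 11 = -536 - 11 = -547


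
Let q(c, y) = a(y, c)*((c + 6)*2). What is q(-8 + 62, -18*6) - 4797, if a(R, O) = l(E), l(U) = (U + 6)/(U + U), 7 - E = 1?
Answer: -4677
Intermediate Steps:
E = 6 (E = 7 - 1*1 = 7 - 1 = 6)
l(U) = (6 + U)/(2*U) (l(U) = (6 + U)/((2*U)) = (6 + U)*(1/(2*U)) = (6 + U)/(2*U))
a(R, O) = 1 (a(R, O) = (1/2)*(6 + 6)/6 = (1/2)*(1/6)*12 = 1)
q(c, y) = 12 + 2*c (q(c, y) = 1*((c + 6)*2) = 1*((6 + c)*2) = 1*(12 + 2*c) = 12 + 2*c)
q(-8 + 62, -18*6) - 4797 = (12 + 2*(-8 + 62)) - 4797 = (12 + 2*54) - 4797 = (12 + 108) - 4797 = 120 - 4797 = -4677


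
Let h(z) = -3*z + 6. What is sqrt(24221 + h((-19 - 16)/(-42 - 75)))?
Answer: 7*sqrt(751998)/39 ≈ 155.65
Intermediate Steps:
h(z) = 6 - 3*z
sqrt(24221 + h((-19 - 16)/(-42 - 75))) = sqrt(24221 + (6 - 3*(-19 - 16)/(-42 - 75))) = sqrt(24221 + (6 - (-105)/(-117))) = sqrt(24221 + (6 - (-105)*(-1)/117)) = sqrt(24221 + (6 - 3*35/117)) = sqrt(24221 + (6 - 35/39)) = sqrt(24221 + 199/39) = sqrt(944818/39) = 7*sqrt(751998)/39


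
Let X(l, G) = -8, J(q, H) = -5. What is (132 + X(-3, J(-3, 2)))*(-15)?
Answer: -1860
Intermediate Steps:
(132 + X(-3, J(-3, 2)))*(-15) = (132 - 8)*(-15) = 124*(-15) = -1860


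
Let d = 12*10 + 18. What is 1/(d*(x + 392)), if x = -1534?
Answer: -1/157596 ≈ -6.3453e-6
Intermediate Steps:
d = 138 (d = 120 + 18 = 138)
1/(d*(x + 392)) = 1/(138*(-1534 + 392)) = 1/(138*(-1142)) = 1/(-157596) = -1/157596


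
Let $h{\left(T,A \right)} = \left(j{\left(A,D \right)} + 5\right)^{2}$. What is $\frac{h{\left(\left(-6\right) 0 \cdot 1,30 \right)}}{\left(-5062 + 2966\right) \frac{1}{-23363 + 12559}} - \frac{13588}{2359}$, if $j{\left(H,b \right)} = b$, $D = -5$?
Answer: $- \frac{13588}{2359} \approx -5.7601$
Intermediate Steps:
$h{\left(T,A \right)} = 0$ ($h{\left(T,A \right)} = \left(-5 + 5\right)^{2} = 0^{2} = 0$)
$\frac{h{\left(\left(-6\right) 0 \cdot 1,30 \right)}}{\left(-5062 + 2966\right) \frac{1}{-23363 + 12559}} - \frac{13588}{2359} = \frac{0}{\left(-5062 + 2966\right) \frac{1}{-23363 + 12559}} - \frac{13588}{2359} = \frac{0}{\left(-2096\right) \frac{1}{-10804}} - \frac{13588}{2359} = \frac{0}{\left(-2096\right) \left(- \frac{1}{10804}\right)} - \frac{13588}{2359} = \frac{0}{\frac{524}{2701}} - \frac{13588}{2359} = 0 \cdot \frac{2701}{524} - \frac{13588}{2359} = 0 - \frac{13588}{2359} = - \frac{13588}{2359}$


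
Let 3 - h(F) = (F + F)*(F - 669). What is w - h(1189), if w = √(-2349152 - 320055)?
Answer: 1236557 + I*√2669207 ≈ 1.2366e+6 + 1633.8*I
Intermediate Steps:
w = I*√2669207 (w = √(-2669207) = I*√2669207 ≈ 1633.8*I)
h(F) = 3 - 2*F*(-669 + F) (h(F) = 3 - (F + F)*(F - 669) = 3 - 2*F*(-669 + F))
w - h(1189) = I*√2669207 - (3 - 2*1189² + 1338*1189) = I*√2669207 - (3 - 2*1413721 + 1590882) = I*√2669207 - (3 - 2827442 + 1590882) = I*√2669207 - 1*(-1236557) = I*√2669207 + 1236557 = 1236557 + I*√2669207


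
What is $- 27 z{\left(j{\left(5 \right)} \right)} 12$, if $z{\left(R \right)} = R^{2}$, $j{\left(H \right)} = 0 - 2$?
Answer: $-1296$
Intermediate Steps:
$j{\left(H \right)} = -2$ ($j{\left(H \right)} = 0 - 2 = -2$)
$- 27 z{\left(j{\left(5 \right)} \right)} 12 = - 27 \left(-2\right)^{2} \cdot 12 = \left(-27\right) 4 \cdot 12 = \left(-108\right) 12 = -1296$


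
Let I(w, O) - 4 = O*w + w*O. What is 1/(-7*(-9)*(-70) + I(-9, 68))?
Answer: -1/5630 ≈ -0.00017762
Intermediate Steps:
I(w, O) = 4 + 2*O*w (I(w, O) = 4 + (O*w + w*O) = 4 + (O*w + O*w) = 4 + 2*O*w)
1/(-7*(-9)*(-70) + I(-9, 68)) = 1/(-7*(-9)*(-70) + (4 + 2*68*(-9))) = 1/(63*(-70) + (4 - 1224)) = 1/(-4410 - 1220) = 1/(-5630) = -1/5630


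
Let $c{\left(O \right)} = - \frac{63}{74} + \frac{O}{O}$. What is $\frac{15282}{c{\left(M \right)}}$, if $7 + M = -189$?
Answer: $\frac{1130868}{11} \approx 1.0281 \cdot 10^{5}$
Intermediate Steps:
$M = -196$ ($M = -7 - 189 = -196$)
$c{\left(O \right)} = \frac{11}{74}$ ($c{\left(O \right)} = \left(-63\right) \frac{1}{74} + 1 = - \frac{63}{74} + 1 = \frac{11}{74}$)
$\frac{15282}{c{\left(M \right)}} = \frac{15282}{\frac{11}{74}} = 15282 \cdot \frac{74}{11} = \frac{1130868}{11}$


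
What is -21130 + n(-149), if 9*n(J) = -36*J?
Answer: -20534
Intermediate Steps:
n(J) = -4*J (n(J) = (-36*J)/9 = -4*J)
-21130 + n(-149) = -21130 - 4*(-149) = -21130 + 596 = -20534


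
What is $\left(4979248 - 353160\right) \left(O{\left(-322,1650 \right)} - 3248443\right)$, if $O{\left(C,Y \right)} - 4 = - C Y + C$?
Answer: $-12571213722568$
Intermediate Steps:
$O{\left(C,Y \right)} = 4 + C - C Y$ ($O{\left(C,Y \right)} = 4 - \left(- C + C Y\right) = 4 + C - C Y$)
$\left(4979248 - 353160\right) \left(O{\left(-322,1650 \right)} - 3248443\right) = \left(4979248 - 353160\right) \left(\left(4 - 322 - \left(-322\right) 1650\right) - 3248443\right) = 4626088 \left(\left(4 - 322 + 531300\right) - 3248443\right) = 4626088 \left(530982 - 3248443\right) = 4626088 \left(-2717461\right) = -12571213722568$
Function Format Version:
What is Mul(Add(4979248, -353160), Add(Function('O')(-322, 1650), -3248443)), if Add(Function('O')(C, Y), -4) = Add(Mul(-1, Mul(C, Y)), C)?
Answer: -12571213722568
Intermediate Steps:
Function('O')(C, Y) = Add(4, C, Mul(-1, C, Y)) (Function('O')(C, Y) = Add(4, Add(Mul(-1, Mul(C, Y)), C)) = Add(4, Add(Mul(-1, C, Y), C)) = Add(4, Add(C, Mul(-1, C, Y))) = Add(4, C, Mul(-1, C, Y)))
Mul(Add(4979248, -353160), Add(Function('O')(-322, 1650), -3248443)) = Mul(Add(4979248, -353160), Add(Add(4, -322, Mul(-1, -322, 1650)), -3248443)) = Mul(4626088, Add(Add(4, -322, 531300), -3248443)) = Mul(4626088, Add(530982, -3248443)) = Mul(4626088, -2717461) = -12571213722568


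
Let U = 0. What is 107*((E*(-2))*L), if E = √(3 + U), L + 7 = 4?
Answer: 642*√3 ≈ 1112.0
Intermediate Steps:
L = -3 (L = -7 + 4 = -3)
E = √3 (E = √(3 + 0) = √3 ≈ 1.7320)
107*((E*(-2))*L) = 107*((√3*(-2))*(-3)) = 107*(-2*√3*(-3)) = 107*(6*√3) = 642*√3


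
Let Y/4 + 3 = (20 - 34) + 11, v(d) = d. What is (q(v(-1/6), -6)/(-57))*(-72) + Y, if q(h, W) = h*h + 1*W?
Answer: -1798/57 ≈ -31.544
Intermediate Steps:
q(h, W) = W + h² (q(h, W) = h² + W = W + h²)
Y = -24 (Y = -12 + 4*((20 - 34) + 11) = -12 + 4*(-14 + 11) = -12 + 4*(-3) = -12 - 12 = -24)
(q(v(-1/6), -6)/(-57))*(-72) + Y = ((-6 + (-1/6)²)/(-57))*(-72) - 24 = ((-6 + (-1*⅙)²)*(-1/57))*(-72) - 24 = ((-6 + (-⅙)²)*(-1/57))*(-72) - 24 = ((-6 + 1/36)*(-1/57))*(-72) - 24 = -215/36*(-1/57)*(-72) - 24 = (215/2052)*(-72) - 24 = -430/57 - 24 = -1798/57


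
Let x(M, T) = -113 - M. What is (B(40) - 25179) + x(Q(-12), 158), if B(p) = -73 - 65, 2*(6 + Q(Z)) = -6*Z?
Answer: -25460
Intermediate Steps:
Q(Z) = -6 - 3*Z (Q(Z) = -6 + (-6*Z)/2 = -6 - 3*Z)
B(p) = -138
(B(40) - 25179) + x(Q(-12), 158) = (-138 - 25179) + (-113 - (-6 - 3*(-12))) = -25317 + (-113 - (-6 + 36)) = -25317 + (-113 - 1*30) = -25317 + (-113 - 30) = -25317 - 143 = -25460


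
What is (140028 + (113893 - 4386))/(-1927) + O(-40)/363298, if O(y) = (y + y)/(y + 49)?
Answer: -407950126015/3150338607 ≈ -129.49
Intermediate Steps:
O(y) = 2*y/(49 + y) (O(y) = (2*y)/(49 + y) = 2*y/(49 + y))
(140028 + (113893 - 4386))/(-1927) + O(-40)/363298 = (140028 + (113893 - 4386))/(-1927) + (2*(-40)/(49 - 40))/363298 = (140028 + 109507)*(-1/1927) + (2*(-40)/9)*(1/363298) = 249535*(-1/1927) + (2*(-40)*(⅑))*(1/363298) = -249535/1927 - 80/9*1/363298 = -249535/1927 - 40/1634841 = -407950126015/3150338607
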